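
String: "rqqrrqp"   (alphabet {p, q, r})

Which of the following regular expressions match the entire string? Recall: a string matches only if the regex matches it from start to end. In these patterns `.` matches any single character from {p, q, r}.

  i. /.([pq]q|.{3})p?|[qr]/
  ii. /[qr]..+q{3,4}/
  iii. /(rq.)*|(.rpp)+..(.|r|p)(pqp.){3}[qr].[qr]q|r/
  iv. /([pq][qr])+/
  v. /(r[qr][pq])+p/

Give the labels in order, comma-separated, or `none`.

v

i → no match
ii → no match — must end with "q"
iii → no match
iv → no match
v → match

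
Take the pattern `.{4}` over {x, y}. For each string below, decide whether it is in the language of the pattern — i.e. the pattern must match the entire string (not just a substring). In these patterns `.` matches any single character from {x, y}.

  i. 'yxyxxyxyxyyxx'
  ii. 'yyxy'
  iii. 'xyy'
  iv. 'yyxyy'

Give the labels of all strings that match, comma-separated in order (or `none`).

ii

i → no match
ii. 'yyxy' → match
iii. 'xyy' → no match
iv. 'yyxyy' → no match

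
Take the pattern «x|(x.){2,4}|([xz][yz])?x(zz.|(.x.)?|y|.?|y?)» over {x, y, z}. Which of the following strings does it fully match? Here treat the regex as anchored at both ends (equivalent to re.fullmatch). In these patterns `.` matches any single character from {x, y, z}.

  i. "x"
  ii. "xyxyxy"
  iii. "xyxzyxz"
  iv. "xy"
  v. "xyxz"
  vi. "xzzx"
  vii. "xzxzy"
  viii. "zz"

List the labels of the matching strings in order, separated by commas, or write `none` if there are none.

i, ii, iv, v, vi

i → match
ii → match
iii → no match
iv → match
v → match
vi → match
vii → no match
viii → no match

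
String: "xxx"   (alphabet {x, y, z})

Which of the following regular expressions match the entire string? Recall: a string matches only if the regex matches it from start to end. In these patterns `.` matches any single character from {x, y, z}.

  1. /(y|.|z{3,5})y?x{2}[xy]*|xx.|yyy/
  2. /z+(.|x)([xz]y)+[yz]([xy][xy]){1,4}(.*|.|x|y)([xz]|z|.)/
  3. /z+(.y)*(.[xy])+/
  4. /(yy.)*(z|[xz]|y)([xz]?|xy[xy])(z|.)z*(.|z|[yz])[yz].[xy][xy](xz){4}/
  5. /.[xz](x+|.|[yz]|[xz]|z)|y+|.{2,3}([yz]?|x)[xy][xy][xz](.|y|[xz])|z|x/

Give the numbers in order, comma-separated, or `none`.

1 → match
2 → no match — must start with "z"
3 → no match — must start with "z"
4 → no match — must end with "xz"
5 → match

1, 5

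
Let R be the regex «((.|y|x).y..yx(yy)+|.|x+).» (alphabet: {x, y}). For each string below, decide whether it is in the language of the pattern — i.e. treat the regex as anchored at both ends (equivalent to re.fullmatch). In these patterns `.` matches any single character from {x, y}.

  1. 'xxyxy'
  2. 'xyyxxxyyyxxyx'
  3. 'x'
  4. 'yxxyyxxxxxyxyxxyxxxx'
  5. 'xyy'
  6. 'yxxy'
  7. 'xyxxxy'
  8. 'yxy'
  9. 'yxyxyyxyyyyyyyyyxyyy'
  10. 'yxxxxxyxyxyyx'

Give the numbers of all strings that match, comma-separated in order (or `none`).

1 → no match
2 → no match
3 → no match
4 → no match
5 → no match
6 → no match
7 → no match
8 → no match
9 → no match
10 → no match

none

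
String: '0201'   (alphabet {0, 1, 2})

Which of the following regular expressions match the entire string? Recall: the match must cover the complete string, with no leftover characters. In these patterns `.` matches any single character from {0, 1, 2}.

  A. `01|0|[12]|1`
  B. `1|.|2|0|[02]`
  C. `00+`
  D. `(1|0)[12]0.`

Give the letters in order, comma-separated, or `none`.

D

A → no match
B → no match
C → no match — must start with '00'
D → match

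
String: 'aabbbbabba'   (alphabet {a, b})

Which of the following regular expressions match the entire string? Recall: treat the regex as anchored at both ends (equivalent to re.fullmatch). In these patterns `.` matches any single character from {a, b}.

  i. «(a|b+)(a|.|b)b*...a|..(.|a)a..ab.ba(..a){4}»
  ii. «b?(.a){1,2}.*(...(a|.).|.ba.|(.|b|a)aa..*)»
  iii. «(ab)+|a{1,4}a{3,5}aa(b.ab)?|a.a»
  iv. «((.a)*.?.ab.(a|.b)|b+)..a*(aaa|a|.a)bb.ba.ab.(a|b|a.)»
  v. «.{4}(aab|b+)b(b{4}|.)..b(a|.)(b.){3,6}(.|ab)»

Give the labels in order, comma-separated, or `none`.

i → match
ii → match
iii → no match
iv → no match
v → no match

i, ii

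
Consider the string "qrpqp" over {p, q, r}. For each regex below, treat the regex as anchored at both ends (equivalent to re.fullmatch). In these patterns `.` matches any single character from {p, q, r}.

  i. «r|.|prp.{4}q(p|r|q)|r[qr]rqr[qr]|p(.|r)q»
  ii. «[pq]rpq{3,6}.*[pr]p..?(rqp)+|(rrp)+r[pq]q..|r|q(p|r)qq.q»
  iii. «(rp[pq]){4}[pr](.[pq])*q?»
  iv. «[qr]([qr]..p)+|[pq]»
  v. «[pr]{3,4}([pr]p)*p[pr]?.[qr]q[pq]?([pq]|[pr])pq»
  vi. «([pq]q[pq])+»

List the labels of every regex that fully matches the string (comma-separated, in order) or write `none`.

i → no match
ii → no match
iii → no match — must start with "rp"
iv → match
v → no match — must end with "pq"
vi → no match

iv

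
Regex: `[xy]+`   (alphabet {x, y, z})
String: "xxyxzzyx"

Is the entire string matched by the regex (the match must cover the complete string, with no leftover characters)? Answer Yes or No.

No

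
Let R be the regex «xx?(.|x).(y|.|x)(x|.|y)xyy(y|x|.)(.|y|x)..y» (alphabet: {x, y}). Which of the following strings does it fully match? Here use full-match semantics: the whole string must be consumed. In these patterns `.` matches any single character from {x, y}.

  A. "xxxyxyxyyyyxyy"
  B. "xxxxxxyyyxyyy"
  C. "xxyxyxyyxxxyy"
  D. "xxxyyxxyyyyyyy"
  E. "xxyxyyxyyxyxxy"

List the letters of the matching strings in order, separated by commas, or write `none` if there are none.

A → match
B → match
C → match
D → match
E → match

A, B, C, D, E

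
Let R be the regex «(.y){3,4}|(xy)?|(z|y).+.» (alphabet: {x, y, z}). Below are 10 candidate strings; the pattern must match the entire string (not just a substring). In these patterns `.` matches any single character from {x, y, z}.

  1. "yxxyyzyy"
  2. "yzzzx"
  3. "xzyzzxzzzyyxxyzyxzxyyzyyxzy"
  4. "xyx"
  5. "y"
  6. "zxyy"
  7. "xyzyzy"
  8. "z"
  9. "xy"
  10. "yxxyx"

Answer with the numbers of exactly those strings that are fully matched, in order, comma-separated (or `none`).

1 → match
2 → match
3 → no match
4 → no match
5 → no match
6 → match
7 → match
8 → no match
9 → match
10 → match

1, 2, 6, 7, 9, 10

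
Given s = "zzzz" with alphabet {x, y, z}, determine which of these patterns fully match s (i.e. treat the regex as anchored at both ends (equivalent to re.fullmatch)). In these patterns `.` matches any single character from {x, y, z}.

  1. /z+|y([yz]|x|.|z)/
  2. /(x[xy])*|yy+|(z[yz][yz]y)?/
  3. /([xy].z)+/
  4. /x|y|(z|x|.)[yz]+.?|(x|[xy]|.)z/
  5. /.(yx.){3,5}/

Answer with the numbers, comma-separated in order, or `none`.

1 → match
2 → no match
3 → no match
4 → match
5 → no match

1, 4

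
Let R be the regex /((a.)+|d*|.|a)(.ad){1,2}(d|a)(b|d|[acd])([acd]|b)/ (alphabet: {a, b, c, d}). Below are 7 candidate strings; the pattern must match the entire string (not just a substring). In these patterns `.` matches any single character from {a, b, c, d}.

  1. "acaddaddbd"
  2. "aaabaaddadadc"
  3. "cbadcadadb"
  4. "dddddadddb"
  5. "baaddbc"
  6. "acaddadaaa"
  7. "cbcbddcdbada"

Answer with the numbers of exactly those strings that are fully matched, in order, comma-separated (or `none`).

1, 2, 3, 4, 5, 6

1 → match
2 → match
3 → match
4 → match
5 → match
6 → match
7 → no match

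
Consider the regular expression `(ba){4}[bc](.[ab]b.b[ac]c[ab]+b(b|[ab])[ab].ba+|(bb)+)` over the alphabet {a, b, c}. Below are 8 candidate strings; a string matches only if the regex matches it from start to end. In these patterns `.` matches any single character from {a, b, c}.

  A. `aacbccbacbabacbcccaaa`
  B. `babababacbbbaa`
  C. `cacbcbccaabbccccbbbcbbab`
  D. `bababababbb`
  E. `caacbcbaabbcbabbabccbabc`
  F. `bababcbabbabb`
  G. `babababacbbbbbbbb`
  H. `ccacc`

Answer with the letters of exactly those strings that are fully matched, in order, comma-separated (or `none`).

D, G

A → no match — must start with `ba`
B → no match
C → no match — must start with `ba`
D → match
E → no match — must start with `ba`
F → no match
G → match
H → no match — must start with `ba`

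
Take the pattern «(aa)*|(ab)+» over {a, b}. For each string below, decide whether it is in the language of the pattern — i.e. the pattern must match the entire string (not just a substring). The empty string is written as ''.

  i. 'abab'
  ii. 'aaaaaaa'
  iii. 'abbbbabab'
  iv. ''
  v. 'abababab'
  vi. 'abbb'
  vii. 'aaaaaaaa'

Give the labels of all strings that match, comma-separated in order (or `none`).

i → match
ii → no match
iii → no match
iv → match
v → match
vi → no match
vii → match

i, iv, v, vii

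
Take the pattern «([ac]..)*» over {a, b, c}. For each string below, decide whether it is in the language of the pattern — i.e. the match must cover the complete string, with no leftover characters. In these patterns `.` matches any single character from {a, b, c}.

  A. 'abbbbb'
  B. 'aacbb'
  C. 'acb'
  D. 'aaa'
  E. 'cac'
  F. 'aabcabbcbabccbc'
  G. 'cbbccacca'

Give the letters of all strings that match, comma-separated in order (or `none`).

A → no match
B → no match
C → match
D → match
E → match
F → no match
G → match

C, D, E, G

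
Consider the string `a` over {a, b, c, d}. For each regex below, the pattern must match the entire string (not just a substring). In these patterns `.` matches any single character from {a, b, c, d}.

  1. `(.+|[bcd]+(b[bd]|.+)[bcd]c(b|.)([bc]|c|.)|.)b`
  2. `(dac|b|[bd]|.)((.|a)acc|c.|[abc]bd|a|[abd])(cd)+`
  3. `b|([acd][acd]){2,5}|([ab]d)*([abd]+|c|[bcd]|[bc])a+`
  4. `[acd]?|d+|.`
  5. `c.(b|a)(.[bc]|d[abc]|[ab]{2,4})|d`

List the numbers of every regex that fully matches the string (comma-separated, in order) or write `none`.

4

1 → no match — must end with `b`
2 → no match — must end with `cd`
3 → no match
4 → match
5 → no match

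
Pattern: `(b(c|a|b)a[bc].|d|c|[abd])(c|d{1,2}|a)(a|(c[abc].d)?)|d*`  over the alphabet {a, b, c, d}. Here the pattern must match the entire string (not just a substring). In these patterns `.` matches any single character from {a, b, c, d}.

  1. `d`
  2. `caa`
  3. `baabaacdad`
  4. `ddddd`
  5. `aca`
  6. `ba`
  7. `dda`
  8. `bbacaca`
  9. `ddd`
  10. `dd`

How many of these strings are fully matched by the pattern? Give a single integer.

9

1 → match
2 → match
3 → no match
4 → match
5 → match
6 → match
7 → match
8 → match
9 → match
10 → match
Total matched: 9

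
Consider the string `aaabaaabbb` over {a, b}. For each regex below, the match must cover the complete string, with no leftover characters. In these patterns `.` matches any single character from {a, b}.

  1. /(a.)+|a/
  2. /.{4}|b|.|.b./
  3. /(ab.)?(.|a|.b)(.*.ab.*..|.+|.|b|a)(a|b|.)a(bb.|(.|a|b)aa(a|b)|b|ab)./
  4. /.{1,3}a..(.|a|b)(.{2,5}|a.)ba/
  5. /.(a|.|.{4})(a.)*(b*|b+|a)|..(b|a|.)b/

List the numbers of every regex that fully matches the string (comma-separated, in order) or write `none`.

1 → no match
2 → no match
3 → no match
4 → no match — must end with `ba`
5 → match

5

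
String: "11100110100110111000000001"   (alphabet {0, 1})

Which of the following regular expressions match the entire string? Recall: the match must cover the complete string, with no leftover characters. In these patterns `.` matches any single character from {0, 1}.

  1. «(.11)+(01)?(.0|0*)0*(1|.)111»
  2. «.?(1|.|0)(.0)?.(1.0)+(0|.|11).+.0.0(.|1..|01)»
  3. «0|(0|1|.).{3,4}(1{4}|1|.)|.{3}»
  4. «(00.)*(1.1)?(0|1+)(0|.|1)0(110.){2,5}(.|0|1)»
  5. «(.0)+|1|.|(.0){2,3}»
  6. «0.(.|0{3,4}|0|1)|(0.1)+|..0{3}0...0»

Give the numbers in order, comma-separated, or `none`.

2

1 → no match — must end with "111"
2 → match
3 → no match
4 → no match
5 → no match
6 → no match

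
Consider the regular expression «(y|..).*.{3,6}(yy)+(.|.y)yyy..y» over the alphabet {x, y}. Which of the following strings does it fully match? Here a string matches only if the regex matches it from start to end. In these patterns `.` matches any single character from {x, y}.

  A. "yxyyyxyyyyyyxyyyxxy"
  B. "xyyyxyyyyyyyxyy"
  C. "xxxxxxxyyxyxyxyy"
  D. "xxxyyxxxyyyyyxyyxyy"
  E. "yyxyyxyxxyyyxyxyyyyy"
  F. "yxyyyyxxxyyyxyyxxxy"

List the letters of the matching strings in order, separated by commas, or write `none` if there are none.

A, B

A → match
B → match
C → no match
D → no match
E → no match
F → no match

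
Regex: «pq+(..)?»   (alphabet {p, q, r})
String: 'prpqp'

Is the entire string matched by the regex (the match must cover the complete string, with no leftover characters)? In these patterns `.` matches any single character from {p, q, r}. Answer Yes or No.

No

Every match must start with 'pq', but 'prpqp' does not.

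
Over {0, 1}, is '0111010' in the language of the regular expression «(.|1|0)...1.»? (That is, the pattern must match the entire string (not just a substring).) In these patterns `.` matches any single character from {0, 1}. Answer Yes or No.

No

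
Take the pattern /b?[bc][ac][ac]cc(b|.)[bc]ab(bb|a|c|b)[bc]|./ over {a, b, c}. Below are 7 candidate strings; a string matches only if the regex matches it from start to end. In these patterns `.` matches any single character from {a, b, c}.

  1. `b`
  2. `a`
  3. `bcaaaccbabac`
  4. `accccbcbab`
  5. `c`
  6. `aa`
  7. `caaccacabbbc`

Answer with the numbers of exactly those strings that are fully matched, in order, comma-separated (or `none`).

1, 2, 5, 7

1. `b` → match
2. `a` → match
3. `bcaaaccbabac` → no match
4. `accccbcbab` → no match
5. `c` → match
6. `aa` → no match
7. `caaccacabbbc` → match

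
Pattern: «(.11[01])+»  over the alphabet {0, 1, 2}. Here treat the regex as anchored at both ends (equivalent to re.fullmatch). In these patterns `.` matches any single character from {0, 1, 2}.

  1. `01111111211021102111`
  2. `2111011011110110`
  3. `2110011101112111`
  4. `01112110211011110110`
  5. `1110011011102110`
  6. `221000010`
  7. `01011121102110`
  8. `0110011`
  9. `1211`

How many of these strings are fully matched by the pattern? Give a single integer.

5

1 → match
2 → match
3 → match
4 → match
5 → match
6 → no match
7 → no match
8 → no match
9 → no match
Total matched: 5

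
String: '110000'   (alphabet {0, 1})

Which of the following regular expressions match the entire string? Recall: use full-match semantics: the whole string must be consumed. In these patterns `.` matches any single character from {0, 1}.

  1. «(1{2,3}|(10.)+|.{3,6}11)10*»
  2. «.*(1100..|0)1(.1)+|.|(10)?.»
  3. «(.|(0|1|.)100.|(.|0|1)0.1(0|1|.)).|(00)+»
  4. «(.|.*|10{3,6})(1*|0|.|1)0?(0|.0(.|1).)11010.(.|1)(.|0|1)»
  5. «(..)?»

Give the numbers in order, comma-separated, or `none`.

3

1 → no match
2 → no match
3 → match
4 → no match
5 → no match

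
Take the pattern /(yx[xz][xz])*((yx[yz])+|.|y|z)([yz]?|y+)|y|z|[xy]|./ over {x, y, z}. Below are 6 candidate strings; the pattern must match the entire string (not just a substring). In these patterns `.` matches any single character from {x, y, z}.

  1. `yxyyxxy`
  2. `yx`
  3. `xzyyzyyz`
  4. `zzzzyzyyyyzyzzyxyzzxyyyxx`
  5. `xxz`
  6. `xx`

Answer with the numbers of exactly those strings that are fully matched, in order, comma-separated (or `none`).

1 → no match
2 → no match
3 → no match
4 → no match
5 → no match
6 → no match

none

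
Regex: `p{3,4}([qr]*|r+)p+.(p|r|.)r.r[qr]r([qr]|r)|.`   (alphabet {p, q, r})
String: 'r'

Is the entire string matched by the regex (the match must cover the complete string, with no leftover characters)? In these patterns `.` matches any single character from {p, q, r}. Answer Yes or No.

Yes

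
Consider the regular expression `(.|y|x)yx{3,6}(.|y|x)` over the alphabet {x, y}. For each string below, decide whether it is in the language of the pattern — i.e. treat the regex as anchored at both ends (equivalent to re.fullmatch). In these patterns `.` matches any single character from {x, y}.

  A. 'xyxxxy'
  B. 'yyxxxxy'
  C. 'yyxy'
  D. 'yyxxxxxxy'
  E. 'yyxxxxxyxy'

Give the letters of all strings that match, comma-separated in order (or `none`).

A → match
B → match
C → no match
D → match
E → no match

A, B, D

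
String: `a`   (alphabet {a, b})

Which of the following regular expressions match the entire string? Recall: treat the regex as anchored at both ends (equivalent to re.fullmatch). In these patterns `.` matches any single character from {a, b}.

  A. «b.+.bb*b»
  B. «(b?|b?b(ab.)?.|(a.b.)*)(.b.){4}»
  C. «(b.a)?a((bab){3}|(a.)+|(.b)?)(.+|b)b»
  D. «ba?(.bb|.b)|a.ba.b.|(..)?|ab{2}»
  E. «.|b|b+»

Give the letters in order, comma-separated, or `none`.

E

A → no match — must start with `b`
B → no match
C → no match — must end with `b`
D → no match
E → match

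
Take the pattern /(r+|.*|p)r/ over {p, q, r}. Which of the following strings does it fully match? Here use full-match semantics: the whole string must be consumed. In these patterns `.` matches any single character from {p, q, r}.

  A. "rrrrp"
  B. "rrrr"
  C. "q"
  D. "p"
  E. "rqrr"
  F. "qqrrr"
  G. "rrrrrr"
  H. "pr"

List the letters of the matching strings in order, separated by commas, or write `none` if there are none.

B, E, F, G, H

A → no match — must end with "r"
B → match
C → no match — must end with "r"
D → no match — must end with "r"
E → match
F → match
G → match
H → match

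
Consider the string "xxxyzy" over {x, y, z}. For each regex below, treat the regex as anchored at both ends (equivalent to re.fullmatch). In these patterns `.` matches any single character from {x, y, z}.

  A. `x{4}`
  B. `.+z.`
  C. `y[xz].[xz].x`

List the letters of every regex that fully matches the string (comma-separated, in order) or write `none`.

B

A → no match — must end with "x"
B → match
C → no match — must start with "y"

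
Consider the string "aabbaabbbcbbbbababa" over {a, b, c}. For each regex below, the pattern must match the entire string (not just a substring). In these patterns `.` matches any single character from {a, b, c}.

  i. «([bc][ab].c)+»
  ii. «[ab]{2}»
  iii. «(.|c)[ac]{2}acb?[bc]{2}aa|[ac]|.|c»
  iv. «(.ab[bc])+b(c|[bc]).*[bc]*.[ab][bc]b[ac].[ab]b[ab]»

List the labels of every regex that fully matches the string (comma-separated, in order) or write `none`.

iv

i → no match — must end with "c"
ii → no match
iii → no match
iv → match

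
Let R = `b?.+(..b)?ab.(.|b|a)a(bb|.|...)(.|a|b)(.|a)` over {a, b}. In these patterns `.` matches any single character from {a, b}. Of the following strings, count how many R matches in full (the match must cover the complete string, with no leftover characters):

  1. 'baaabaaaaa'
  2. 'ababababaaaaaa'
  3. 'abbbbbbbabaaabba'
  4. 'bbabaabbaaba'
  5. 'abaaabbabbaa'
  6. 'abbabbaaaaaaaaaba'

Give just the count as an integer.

1. 'baaabaaaaa' → no match
2 → match
3 → match
4. 'bbabaabbaaba' → no match
5. 'abaaabbabbaa' → no match
6 → no match
Total matched: 2

2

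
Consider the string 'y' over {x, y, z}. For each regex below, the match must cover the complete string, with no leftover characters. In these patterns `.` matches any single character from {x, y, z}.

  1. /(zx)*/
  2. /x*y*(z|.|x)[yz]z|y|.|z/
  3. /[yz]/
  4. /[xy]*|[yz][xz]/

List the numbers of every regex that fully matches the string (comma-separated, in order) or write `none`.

1 → no match
2 → match
3 → match
4 → match

2, 3, 4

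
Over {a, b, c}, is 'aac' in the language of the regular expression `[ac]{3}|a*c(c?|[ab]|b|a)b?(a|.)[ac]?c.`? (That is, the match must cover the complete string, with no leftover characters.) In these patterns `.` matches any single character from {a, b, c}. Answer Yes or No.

Yes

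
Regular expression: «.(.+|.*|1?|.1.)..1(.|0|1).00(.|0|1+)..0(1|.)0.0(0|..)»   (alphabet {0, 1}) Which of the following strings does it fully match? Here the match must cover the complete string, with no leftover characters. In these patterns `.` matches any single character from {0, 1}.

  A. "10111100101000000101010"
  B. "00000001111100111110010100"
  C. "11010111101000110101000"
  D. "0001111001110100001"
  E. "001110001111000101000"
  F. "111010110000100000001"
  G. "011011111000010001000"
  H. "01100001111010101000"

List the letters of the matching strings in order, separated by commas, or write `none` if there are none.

A → match
B → match
C → match
D → match
E → match
F → match
G → match
H → no match

A, B, C, D, E, F, G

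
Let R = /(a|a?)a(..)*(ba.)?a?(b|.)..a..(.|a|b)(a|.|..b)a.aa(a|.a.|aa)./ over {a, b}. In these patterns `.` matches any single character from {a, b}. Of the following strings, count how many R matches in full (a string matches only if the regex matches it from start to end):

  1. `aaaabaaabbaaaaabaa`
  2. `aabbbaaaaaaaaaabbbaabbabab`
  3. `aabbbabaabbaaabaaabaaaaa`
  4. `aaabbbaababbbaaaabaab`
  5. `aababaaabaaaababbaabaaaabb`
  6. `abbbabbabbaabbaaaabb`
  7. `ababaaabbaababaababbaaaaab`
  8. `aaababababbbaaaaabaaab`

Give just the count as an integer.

1 → no match
2 → no match
3 → match
4 → match
5 → no match
6 → no match
7 → no match
8 → no match
Total matched: 2

2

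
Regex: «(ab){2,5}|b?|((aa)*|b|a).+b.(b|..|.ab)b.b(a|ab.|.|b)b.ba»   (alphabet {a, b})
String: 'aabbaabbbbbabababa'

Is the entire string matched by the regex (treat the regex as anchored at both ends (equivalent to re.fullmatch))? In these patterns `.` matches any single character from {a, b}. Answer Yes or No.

Yes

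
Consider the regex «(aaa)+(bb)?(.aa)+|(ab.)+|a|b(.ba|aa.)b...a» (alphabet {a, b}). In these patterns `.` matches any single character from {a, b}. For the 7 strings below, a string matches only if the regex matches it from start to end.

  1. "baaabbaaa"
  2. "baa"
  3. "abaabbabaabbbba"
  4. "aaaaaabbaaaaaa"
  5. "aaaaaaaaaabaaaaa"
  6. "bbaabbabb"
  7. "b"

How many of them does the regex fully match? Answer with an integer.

2

1 → match
2 → no match
3 → no match
4 → match
5 → no match
6 → no match
7 → no match
Total matched: 2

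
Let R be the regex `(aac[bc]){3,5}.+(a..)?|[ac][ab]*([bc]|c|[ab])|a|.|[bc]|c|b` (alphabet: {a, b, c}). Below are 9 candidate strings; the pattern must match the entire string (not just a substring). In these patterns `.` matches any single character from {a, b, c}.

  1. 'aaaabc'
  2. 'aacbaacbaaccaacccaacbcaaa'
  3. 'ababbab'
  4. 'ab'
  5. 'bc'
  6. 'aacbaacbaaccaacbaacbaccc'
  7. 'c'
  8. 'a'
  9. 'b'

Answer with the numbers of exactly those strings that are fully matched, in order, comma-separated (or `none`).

1, 2, 3, 4, 6, 7, 8, 9

1 → match
2 → match
3 → match
4 → match
5 → no match
6 → match
7 → match
8 → match
9 → match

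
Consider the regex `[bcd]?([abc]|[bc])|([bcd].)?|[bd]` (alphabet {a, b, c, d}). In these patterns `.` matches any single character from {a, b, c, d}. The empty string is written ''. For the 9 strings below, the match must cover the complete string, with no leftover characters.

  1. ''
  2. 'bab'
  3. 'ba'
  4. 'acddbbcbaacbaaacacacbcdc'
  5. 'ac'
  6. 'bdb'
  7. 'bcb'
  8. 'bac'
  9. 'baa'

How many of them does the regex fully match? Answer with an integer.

2

1 → match
2 → no match
3 → match
4 → no match
5 → no match
6 → no match
7 → no match
8 → no match
9 → no match
Total matched: 2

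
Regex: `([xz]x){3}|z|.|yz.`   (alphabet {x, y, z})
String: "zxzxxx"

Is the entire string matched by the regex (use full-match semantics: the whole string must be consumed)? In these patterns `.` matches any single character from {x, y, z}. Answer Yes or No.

Yes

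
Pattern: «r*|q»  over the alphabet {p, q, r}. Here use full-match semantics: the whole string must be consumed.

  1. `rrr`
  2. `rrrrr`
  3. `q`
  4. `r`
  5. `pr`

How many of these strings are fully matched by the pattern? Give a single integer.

4

1 → match
2 → match
3 → match
4 → match
5 → no match
Total matched: 4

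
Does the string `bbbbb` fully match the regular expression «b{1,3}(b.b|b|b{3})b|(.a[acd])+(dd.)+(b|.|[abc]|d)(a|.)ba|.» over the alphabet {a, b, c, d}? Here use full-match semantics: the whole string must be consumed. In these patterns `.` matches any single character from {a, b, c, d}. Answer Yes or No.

Yes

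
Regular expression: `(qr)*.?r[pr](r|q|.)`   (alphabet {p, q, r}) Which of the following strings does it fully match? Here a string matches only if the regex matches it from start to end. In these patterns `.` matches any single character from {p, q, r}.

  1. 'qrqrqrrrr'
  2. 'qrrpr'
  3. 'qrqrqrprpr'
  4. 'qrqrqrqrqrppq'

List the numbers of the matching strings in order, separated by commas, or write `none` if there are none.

1, 2, 3

1 → match
2 → match
3 → match
4 → no match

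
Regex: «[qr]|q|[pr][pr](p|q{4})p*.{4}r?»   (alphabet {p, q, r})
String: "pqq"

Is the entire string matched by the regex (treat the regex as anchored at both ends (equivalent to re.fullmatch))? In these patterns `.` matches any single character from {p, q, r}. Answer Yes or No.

No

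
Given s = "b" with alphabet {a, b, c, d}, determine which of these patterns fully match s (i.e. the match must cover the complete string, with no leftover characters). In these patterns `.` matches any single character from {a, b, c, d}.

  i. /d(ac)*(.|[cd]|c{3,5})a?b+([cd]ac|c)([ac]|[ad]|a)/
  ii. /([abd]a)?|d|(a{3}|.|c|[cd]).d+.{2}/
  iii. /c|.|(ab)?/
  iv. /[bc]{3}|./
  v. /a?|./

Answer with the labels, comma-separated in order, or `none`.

i → no match — must start with "d"
ii → no match
iii → match
iv → match
v → match

iii, iv, v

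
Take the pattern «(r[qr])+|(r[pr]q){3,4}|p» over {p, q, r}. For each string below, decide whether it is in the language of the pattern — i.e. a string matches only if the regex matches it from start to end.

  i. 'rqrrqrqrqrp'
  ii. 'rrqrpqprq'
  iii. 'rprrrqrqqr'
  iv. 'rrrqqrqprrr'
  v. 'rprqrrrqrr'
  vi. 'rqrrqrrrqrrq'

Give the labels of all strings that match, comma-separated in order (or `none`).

i. 'rqrrqrqrqrp' → no match
ii. 'rrqrpqprq' → no match
iii. 'rprrrqrqqr' → no match
iv. 'rrrqqrqprrr' → no match
v. 'rprqrrrqrr' → no match
vi. 'rqrrqrrrqrrq' → no match

none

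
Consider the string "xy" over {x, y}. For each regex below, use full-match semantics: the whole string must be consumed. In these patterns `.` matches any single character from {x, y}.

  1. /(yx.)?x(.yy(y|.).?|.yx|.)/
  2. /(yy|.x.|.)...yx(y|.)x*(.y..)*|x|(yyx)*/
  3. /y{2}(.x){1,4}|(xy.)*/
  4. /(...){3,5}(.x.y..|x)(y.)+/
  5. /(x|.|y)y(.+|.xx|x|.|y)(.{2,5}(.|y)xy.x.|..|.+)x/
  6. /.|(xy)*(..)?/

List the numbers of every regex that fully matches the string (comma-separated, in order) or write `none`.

1, 6

1 → match
2 → no match
3 → no match
4 → no match
5 → no match — must end with "x"
6 → match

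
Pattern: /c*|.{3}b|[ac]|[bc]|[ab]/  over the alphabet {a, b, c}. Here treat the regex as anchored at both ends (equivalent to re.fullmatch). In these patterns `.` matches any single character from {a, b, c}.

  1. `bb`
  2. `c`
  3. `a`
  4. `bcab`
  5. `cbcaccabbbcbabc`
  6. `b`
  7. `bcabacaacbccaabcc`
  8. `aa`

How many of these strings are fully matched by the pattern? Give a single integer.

4

1 → no match
2 → match
3 → match
4 → match
5 → no match
6 → match
7 → no match
8 → no match
Total matched: 4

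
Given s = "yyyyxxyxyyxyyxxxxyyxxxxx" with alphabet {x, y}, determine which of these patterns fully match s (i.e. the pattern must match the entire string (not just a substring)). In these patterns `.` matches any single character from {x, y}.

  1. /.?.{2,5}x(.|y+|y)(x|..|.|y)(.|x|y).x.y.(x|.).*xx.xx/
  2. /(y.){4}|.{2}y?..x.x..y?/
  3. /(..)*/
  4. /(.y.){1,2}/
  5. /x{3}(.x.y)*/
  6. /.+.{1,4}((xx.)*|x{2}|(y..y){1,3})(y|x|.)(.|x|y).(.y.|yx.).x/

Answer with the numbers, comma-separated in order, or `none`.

1, 3

1 → match
2 → no match
3 → match
4 → no match
5 → no match — must start with "x"
6 → no match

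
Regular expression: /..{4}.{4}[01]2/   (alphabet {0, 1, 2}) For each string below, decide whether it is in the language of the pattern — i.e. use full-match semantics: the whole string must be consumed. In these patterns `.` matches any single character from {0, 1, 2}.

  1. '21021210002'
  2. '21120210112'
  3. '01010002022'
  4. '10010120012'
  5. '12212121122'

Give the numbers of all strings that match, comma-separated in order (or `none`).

1 → match
2 → match
3 → no match
4 → match
5 → no match

1, 2, 4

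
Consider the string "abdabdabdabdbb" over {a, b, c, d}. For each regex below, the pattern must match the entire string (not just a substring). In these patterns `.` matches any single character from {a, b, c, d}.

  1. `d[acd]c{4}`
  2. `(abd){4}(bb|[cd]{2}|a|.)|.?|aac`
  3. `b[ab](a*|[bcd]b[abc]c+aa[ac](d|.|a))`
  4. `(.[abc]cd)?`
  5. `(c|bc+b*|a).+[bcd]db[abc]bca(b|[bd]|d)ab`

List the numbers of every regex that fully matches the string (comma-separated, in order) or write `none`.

2

1 → no match — must start with "d"
2 → match
3 → no match — must start with "b"
4 → no match
5 → no match — must end with "ab"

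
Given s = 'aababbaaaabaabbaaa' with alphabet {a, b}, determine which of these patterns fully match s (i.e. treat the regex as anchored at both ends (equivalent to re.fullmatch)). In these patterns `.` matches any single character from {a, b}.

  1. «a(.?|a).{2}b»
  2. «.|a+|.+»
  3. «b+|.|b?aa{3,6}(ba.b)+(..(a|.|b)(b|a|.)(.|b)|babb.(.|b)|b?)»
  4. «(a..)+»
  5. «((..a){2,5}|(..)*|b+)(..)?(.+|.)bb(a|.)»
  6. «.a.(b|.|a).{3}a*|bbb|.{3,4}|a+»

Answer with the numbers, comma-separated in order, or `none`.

2, 4

1 → no match — must end with 'b'
2 → match
3 → no match
4 → match
5 → no match
6 → no match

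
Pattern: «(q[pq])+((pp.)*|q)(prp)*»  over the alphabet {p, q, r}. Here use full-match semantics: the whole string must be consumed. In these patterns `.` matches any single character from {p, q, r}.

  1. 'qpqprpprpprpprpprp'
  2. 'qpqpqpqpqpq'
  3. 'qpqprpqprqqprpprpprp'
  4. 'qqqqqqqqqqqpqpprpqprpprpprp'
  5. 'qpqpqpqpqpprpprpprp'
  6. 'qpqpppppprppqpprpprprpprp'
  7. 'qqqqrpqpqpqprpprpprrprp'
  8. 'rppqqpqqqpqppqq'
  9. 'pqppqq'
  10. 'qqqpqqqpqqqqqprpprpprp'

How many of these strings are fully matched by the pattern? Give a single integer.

1 → match
2 → match
3 → no match
4 → no match
5 → match
6 → match
7 → no match
8 → no match — must start with 'q'
9 → no match — must start with 'q'
10 → match
Total matched: 5

5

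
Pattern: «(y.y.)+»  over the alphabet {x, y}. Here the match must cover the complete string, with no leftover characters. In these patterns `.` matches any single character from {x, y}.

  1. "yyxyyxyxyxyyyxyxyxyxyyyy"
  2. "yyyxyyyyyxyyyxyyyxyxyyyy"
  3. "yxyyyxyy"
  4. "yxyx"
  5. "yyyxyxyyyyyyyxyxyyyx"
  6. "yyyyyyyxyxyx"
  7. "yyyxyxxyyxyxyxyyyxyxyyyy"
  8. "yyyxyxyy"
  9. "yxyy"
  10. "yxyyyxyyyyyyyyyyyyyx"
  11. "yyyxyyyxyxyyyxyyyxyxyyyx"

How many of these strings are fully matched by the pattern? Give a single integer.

1 → no match
2 → match
3. "yxyyyxyy" → match
4. "yxyx" → match
5 → match
6. "yyyyyyyxyxyx" → match
7 → no match
8. "yyyxyxyy" → match
9. "yxyy" → match
10 → match
11 → match
Total matched: 9

9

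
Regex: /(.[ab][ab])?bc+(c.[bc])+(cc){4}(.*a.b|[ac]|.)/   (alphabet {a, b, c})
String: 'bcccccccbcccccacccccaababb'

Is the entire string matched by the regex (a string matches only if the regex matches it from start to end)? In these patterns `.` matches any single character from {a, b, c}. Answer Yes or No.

No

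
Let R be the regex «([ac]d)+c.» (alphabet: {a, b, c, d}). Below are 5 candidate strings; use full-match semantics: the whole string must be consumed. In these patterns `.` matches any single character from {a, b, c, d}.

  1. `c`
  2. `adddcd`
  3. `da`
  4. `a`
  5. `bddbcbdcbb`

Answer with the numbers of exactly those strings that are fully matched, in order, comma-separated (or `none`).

none

1 → no match
2 → no match
3 → no match
4 → no match
5 → no match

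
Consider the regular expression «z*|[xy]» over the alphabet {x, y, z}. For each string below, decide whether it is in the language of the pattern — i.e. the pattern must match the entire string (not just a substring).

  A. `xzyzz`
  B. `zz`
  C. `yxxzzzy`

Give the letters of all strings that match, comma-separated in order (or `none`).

B

A. `xzyzz` → no match
B. `zz` → match
C. `yxxzzzy` → no match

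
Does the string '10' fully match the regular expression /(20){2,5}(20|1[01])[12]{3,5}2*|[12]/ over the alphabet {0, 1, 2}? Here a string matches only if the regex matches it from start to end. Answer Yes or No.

No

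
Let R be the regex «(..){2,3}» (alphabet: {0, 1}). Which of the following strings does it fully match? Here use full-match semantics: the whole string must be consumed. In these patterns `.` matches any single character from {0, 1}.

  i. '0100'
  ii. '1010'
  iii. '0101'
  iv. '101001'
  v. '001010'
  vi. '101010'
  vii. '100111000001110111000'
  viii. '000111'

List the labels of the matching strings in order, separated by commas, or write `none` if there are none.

i, ii, iii, iv, v, vi, viii

i → match
ii → match
iii → match
iv → match
v → match
vi → match
vii → no match
viii → match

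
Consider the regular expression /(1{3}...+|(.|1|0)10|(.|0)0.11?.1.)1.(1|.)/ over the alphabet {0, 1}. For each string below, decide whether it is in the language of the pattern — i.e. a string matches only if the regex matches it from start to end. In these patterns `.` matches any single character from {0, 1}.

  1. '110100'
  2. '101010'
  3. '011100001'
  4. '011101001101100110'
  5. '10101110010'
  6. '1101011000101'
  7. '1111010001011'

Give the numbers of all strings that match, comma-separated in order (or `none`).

1

1 → match
2 → no match
3 → no match
4 → no match
5 → no match
6 → no match
7 → no match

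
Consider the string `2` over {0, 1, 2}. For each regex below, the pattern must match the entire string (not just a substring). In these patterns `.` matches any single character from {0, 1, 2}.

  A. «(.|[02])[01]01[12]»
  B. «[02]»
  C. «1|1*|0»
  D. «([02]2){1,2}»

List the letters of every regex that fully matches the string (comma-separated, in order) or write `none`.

A → no match
B → match
C → no match
D → no match

B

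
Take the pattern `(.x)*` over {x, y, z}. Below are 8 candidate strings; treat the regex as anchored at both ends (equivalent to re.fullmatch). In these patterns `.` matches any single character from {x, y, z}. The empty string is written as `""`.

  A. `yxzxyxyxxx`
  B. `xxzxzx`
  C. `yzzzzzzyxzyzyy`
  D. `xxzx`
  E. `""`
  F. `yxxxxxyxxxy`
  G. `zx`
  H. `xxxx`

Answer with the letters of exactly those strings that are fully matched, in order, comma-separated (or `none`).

A, B, D, E, G, H

A → match
B → match
C → no match
D → match
E → match
F → no match
G → match
H → match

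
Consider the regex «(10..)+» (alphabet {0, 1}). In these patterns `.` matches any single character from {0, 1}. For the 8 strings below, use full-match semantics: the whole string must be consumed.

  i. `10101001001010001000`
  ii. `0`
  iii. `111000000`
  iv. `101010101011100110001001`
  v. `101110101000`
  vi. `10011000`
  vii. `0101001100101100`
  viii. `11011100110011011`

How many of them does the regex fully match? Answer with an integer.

3

i → no match
ii → no match — must start with `10`
iii → no match — must start with `10`
iv → match
v → match
vi → match
vii → no match — must start with `10`
viii → no match — must start with `10`
Total matched: 3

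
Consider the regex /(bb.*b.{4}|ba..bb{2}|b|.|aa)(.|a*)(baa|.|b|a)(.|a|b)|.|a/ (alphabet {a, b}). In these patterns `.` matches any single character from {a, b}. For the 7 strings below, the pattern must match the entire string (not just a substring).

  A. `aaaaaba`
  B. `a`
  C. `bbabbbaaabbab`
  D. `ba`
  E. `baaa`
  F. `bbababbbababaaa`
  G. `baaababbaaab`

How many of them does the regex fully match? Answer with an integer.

A → match
B → match
C → match
D → no match
E → match
F → match
G → no match
Total matched: 5

5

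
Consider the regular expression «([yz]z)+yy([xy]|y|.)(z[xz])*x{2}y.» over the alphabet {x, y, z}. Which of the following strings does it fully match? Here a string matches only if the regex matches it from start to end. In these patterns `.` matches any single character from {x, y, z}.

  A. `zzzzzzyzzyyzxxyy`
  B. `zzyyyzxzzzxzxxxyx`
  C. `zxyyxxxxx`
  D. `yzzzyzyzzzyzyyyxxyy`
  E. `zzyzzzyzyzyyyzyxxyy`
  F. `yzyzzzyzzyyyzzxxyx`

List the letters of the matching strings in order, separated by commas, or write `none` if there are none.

B, D

A → no match
B → match
C → no match
D → match
E → no match
F → no match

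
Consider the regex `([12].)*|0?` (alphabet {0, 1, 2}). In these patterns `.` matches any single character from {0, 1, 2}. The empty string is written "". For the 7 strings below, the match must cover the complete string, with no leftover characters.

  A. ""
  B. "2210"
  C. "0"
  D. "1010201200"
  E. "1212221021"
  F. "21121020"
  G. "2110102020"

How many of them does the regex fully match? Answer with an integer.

A → match
B → match
C → match
D → no match
E → match
F → match
G → match
Total matched: 6

6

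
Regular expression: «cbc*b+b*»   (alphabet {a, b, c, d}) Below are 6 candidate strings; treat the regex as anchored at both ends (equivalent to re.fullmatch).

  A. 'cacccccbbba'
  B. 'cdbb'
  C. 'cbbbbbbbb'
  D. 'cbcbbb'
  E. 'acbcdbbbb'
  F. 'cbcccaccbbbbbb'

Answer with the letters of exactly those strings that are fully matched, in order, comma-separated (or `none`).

A → no match — must start with 'cb'
B → no match — must start with 'cb'
C → match
D → match
E → no match — must start with 'cb'
F → no match

C, D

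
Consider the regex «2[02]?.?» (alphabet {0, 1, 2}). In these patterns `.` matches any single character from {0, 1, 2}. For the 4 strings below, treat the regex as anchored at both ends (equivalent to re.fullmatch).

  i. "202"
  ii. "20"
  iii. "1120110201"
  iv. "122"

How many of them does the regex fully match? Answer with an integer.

2

i → match
ii → match
iii → no match — must start with "2"
iv → no match — must start with "2"
Total matched: 2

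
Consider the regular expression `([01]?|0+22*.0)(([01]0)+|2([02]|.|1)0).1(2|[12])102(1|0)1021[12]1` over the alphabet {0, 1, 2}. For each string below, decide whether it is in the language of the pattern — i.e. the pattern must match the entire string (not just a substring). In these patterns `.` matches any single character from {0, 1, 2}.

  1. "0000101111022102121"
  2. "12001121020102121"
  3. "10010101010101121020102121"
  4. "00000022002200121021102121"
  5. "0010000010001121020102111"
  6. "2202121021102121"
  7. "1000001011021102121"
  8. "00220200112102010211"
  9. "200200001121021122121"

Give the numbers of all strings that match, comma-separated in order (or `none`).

2, 3, 4, 5, 6

1 → no match
2 → match
3 → match
4 → match
5 → match
6 → match
7 → no match
8 → no match
9 → no match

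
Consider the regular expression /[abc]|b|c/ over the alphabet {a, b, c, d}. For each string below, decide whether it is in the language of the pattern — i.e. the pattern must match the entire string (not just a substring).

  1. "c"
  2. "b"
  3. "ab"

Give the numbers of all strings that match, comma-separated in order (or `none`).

1 → match
2 → match
3 → no match

1, 2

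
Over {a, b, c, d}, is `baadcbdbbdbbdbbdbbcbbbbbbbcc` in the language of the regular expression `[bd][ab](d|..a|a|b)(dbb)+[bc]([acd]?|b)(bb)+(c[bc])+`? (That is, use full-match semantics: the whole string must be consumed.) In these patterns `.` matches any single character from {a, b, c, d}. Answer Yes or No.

No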